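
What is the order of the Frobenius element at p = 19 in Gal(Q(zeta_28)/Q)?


The Frobenius at p in Gal(Q(zeta_n)/Q) = (Z/nZ)* is the class of p, so its order is ord_28(19), the smallest k >= 1 with 19^k = 1 mod 28.
n = 28 = 2^2 * 7, phi(28) = 12; the order divides phi(n).
Divisors of 12: 1, 2, 3, 4, 6, 12
Repeated squaring mod 28: 19^1 = 19, 19^2 = 25, 19^4 = 9, 19^8 = 25
Test divisors in increasing order:
  k=1: 19^1 = 19 mod 28
  k=2: 19^2 = 25 mod 28
  k=3: 19^3 = 25 * 19 = 27 mod 28
  k=4: 19^4 = 9 mod 28
  k=6: 19^6 = 9 * 25 = 1 mod 28  <- first divisor giving 1
Order = 6

6


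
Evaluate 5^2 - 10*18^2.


x^2 - d*y^2
= 5^2 - 10*18^2
= 25 - 3240
= -3215

-3215


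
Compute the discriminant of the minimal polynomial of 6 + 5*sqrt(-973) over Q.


The element 6 + 5*sqrt(-973) has minimal polynomial:
x^2 - 12*x + 24361
Discriminant = (-12)^2 - 4*(24361)
= 144 - 97444
= -97300

-97300


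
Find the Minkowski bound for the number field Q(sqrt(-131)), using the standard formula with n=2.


d = -131, d mod 4 = 1, so disc(K) = d = -131; |disc(K)| = 131
Imaginary quadratic field, so n = 2, s = r2 = 1, r1 = 0
M = (n!/n^n) * (4/pi)^s * sqrt(|disc(K)|) = (2!/2^2) * (4/pi)^1 * sqrt(131)
= 0.5 * 1.273240 * 11.445523
= 7.2864

7.2864


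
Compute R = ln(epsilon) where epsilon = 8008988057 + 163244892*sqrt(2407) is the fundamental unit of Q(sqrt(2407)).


epsilon = 8008988057 + 163244892*sqrt(2407)
= 1.6018e+10
R = ln(1.6018e+10)
= 23.4970

23.4970


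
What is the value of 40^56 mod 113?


p = 113 is prime and the exponent is (p-1)/2 = 56, so by Euler's criterion 40^56 = (40/113) = +1 or -1 mod 113.
Compute by square-and-multiply:
  56 = 32 + 16 + 8 (binary 111000)
  Repeated squaring mod 113: 40^1 = 40, 40^2 = 18, 40^4 = 98, 40^8 = 112, 40^16 = 1, 40^32 = 1
  40^56 = 40^32 * 40^16 * 40^8 = 1 * 1 * 112 mod 113
    1 * 1 = 1 = 1 mod 113
    1 * 112 = 112 = 112 mod 113
  40^56 = 112 mod 113
Result 112 = p - 1 = -1 mod 113: 40 is a quadratic non-residue mod 113. As a residue in [0, p-1] the value is 112.
40^56 mod 113 = 112

112


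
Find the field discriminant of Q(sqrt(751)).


For K = Q(sqrt(d)) with d squarefree: disc(K) = d if d = 1 mod 4, and disc(K) = 4d if d = 2 or 3 mod 4.
Here d = 751, and d mod 4 = 3.
d = 3 mod 4, not 1 (O_K = Z[sqrt(d)]), so disc(K) = 4d = 4 * (751) = 3004

3004


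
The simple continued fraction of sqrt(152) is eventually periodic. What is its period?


Run the CF algorithm for sqrt(152).
a_0 = floor(sqrt(152)) = 12; set m_0=0, q_0=1.
Recurrence: m' = q*a - m,  q' = (d - m'^2)/q,  a' = floor((a_0 + m')/q').
  step 1: m=12, q=8, a=3
  step 2: m=12, q=1, a=24
a_2 = 2*a_0 = 24, so the period closes here.
sqrt(152) = [12; 3, 24]
Period length = 2

2


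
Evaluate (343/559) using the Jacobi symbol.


Compute (343/559) via quadratic reciprocity:
  reciprocity: (343/559) -> -(559/343)
  reduce: (216/343)
  pull out 2: (2/343) = +1  (since 343 mod 8 = 7)
  pull out 2: (2/343) = +1  (since 343 mod 8 = 7)
  pull out 2: (2/343) = +1  (since 343 mod 8 = 7)
  reciprocity: (27/343) -> -(343/27)
  reduce: (19/27)
  reciprocity: (19/27) -> -(27/19)
  reduce: (8/19)
  pull out 2: (2/19) = -1  (since 19 mod 8 = 3)
  pull out 2: (2/19) = -1  (since 19 mod 8 = 3)
  pull out 2: (2/19) = -1  (since 19 mod 8 = 3)
  (1/19) = 1
Product of signs = 1

1


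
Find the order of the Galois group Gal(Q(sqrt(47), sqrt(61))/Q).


The 2 square roots of distinct primes are multiplicatively independent over Q,
so [K:Q] = 2^2 and Gal(K/Q) is isomorphic to (Z/2Z)^2.
|Gal| = 2^2 = 4

4


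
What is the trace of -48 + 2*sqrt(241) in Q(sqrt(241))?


Tr(a + b*sqrt(d)) = (a + b*sqrt(d)) + (a - b*sqrt(d)) = 2a
= 2 * (-48)
= -96

-96


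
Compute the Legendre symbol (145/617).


p = 617 is prime, so compute (145/617) with the reciprocity algorithm (Jacobi-symbol steps: pull out 2s via (2/n), flip via reciprocity, reduce):
  reciprocity: (145/617) -> +(617/145)
  reduce: (37/145)
  reciprocity: (37/145) -> +(145/37)
  reduce: (34/37)
  pull out 2: (2/37) = -1  (since 37 mod 8 = 5)
  reciprocity: (17/37) -> +(37/17)
  reduce: (3/17)
  reciprocity: (3/17) -> +(17/3)
  reduce: (2/3)
  pull out 2: (2/3) = -1  (since 3 mod 8 = 3)
  (1/3) = 1
Product of signs = 1
(145/617) = 1

1


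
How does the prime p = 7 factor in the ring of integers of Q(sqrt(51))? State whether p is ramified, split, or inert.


K = Q(sqrt(51)). Since d mod 4 = 3, disc(K) = 204.
Check p | disc: 204 mod 7 = 1.
p does not divide disc. Compute Legendre symbol (d/p):
2^((7-1)/2) mod 7 = 1
(d/p) = 1, so p splits: (p) = P*P' with e=1, f=1, g=2.
Therefore p is split.

split


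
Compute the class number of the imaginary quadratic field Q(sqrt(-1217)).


K = Q(sqrt(-1217)). d mod 4 = 3, so D = disc(K) = 4d = -4868
h(K) equals the number of primitive reduced positive-definite forms (a, b, c) = a*x^2 + b*x*y + c*y^2 with b^2 - 4ac = D,
where reduced means |b| <= a <= c, with b >= 0 whenever |b| = a or a = c, and primitive means gcd(a, b, c) = 1.
Reduced forces 3a^2 <= |D| = 4868, so 1 <= a <= 40; b must have the parity of D, and c = (b^2 - D)/(4a) must be an integer >= a.
Enumerate a = 1..40, b in [-a, a]:
  a=1: (1, 0, 1217)  [1]
  a=2: (2, 2, 609)  [1]
  a=3: (3, -2, 406), (3, 2, 406)  [2]
  a=4..5: none
  a=6: (6, -2, 203), (6, 2, 203)  [2]
  a=7: (7, -2, 174), (7, 2, 174)  [2]
  a=8: none
  a=9: (9, -8, 137), (9, 8, 137)  [2]
  a=10: none
  a=11: (11, -4, 111), (11, 4, 111)  [2]
  a=12..13: none
  a=14: (14, -2, 87), (14, 2, 87)  [2]
  a=15..17: none
  a=18: (18, -10, 69), (18, 10, 69)  [2]
  a=19..20: none
  a=21: (21, -16, 61), (21, -2, 58), (21, 2, 58), (21, 16, 61)  [4]
  a=22: (22, -18, 59), (22, 18, 59)  [2]
  a=23: (23, -10, 54), (23, 10, 54)  [2]
  a=24..26: none
  a=27: (27, -10, 46), (27, 10, 46)  [2]
  a=28: none
  a=29: (29, -2, 42), (29, 2, 42)  [2]
  a=30..32: none
  a=33: (33, -26, 42), (33, -4, 37), (33, 4, 37), (33, 26, 42)  [4]
  a=34..40: none
Total reduced forms: 1 + 1 + 2 + 2 + 2 + 2 + 2 + 2 + 2 + 4 + 2 + 2 + 2 + 2 + 4 = 32
h = 32

32


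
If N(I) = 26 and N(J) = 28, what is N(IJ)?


N(IJ) = N(I) * N(J)
= 26 * 28
= 728

728


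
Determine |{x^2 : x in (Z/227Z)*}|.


For prime p, the number of non-zero quadratic residues is (p-1)/2.
= (227-1)/2
= 113

113


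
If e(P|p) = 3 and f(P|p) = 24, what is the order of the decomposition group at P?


|D_P| = e * f
= 3 * 24
= 72

72


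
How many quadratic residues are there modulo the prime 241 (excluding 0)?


For prime p, the number of non-zero quadratic residues is (p-1)/2.
= (241-1)/2
= 120

120


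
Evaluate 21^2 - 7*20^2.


x^2 - d*y^2
= 21^2 - 7*20^2
= 441 - 2800
= -2359

-2359


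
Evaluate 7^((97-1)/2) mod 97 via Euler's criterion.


p = 97 is prime and the exponent is (p-1)/2 = 48, so by Euler's criterion 7^48 = (7/97) = +1 or -1 mod 97.
Compute by square-and-multiply:
  48 = 32 + 16 (binary 110000)
  Repeated squaring mod 97: 7^1 = 7, 7^2 = 49, 7^4 = 73, 7^8 = 91, 7^16 = 36, 7^32 = 35
  7^48 = 7^32 * 7^16 = 35 * 36 mod 97
    35 * 36 = 1260 = 96 mod 97
  7^48 = 96 mod 97
Result 96 = p - 1 = -1 mod 97: 7 is a quadratic non-residue mod 97. As a residue in [0, p-1] the value is 96.
7^48 mod 97 = 96

96


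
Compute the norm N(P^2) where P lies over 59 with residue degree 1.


N(P^a) = p^(a*f)
= 59^(2*1)
= 59^2
= 3481

3481


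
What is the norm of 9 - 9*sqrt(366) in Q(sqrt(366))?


N(a + b*sqrt(d)) = a^2 - d*b^2
= (9)^2 - (366)*(-9)^2
= 81 - 29646
= -29565

-29565


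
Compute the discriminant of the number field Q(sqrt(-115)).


For K = Q(sqrt(d)) with d squarefree: disc(K) = d if d = 1 mod 4, and disc(K) = 4d if d = 2 or 3 mod 4.
Here d = -115, and d mod 4 = 1.
d = 1 mod 4 (O_K = Z[(1+sqrt(d))/2]), so disc(K) = d = -115

-115


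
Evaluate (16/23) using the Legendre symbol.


p = 23 is prime, so compute (16/23) with the reciprocity algorithm (Jacobi-symbol steps: pull out 2s via (2/n), flip via reciprocity, reduce):
  pull out 2: (2/23) = +1  (since 23 mod 8 = 7)
  pull out 2: (2/23) = +1  (since 23 mod 8 = 7)
  pull out 2: (2/23) = +1  (since 23 mod 8 = 7)
  pull out 2: (2/23) = +1  (since 23 mod 8 = 7)
  (1/23) = 1
Product of signs = 1
(16/23) = 1

1


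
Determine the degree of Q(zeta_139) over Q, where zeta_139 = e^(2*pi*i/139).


The degree equals Euler's totient phi(139).
139 = 139
phi(139) = 138

138


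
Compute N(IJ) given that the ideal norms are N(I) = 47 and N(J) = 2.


N(IJ) = N(I) * N(J)
= 47 * 2
= 94

94


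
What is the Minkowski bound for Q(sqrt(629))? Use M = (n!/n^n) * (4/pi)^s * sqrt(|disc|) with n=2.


d = 629, d mod 4 = 1, so disc(K) = d = 629; |disc(K)| = 629
Real quadratic field, so n = 2, s = r2 = 0, r1 = 2
M = (n!/n^n) * (4/pi)^s * sqrt(|disc(K)|) = (2!/2^2) * (4/pi)^0 * sqrt(629)
= 0.5 * 1.000000 * 25.079872
= 12.5399

12.5399


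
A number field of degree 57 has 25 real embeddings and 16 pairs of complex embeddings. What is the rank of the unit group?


By Dirichlet's unit theorem:
rank = r1 + r2 - 1
= 25 + 16 - 1
= 40

40


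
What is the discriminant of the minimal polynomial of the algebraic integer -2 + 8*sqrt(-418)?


The element -2 + 8*sqrt(-418) has minimal polynomial:
x^2 + 4*x + 26756
Discriminant = (4)^2 - 4*(26756)
= 16 - 107024
= -107008

-107008


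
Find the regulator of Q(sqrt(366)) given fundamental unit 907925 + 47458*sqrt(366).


epsilon = 907925 + 47458*sqrt(366)
= 1.8158e+06
R = ln(1.8158e+06)
= 14.4121

14.4121


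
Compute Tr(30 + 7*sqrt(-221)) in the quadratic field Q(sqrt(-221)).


Tr(a + b*sqrt(d)) = (a + b*sqrt(d)) + (a - b*sqrt(d)) = 2a
= 2 * (30)
= 60

60


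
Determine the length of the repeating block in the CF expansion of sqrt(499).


Run the CF algorithm for sqrt(499).
a_0 = floor(sqrt(499)) = 22; set m_0=0, q_0=1.
Recurrence: m' = q*a - m,  q' = (d - m'^2)/q,  a' = floor((a_0 + m')/q').
  step 1: m=22, q=15, a=2
  step 2: m=8, q=29, a=1
  step 3: m=21, q=2, a=21
  step 4: m=21, q=29, a=1
  step 5: m=8, q=15, a=2
  step 6: m=22, q=1, a=44
a_6 = 2*a_0 = 44, so the period closes here.
sqrt(499) = [22; 2, 1, 21, 1, 2, 44]
Period length = 6

6


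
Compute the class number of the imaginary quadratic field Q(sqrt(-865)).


K = Q(sqrt(-865)). d mod 4 = 3, so D = disc(K) = 4d = -3460
h(K) equals the number of primitive reduced positive-definite forms (a, b, c) = a*x^2 + b*x*y + c*y^2 with b^2 - 4ac = D,
where reduced means |b| <= a <= c, with b >= 0 whenever |b| = a or a = c, and primitive means gcd(a, b, c) = 1.
Reduced forces 3a^2 <= |D| = 3460, so 1 <= a <= 33; b must have the parity of D, and c = (b^2 - D)/(4a) must be an integer >= a.
Enumerate a = 1..33, b in [-a, a]:
  a=1: (1, 0, 865)  [1]
  a=2: (2, 2, 433)  [1]
  a=3..4: none
  a=5: (5, 0, 173)  [1]
  a=6..9: none
  a=10: (10, 10, 89)  [1]
  a=11: (11, -4, 79), (11, 4, 79)  [2]
  a=12..16: none
  a=17: (17, -12, 53), (17, 12, 53)  [2]
  a=18: none
  a=19: (19, -6, 46), (19, 6, 46)  [2]
  a=20..21: none
  a=22: (22, -18, 43), (22, 18, 43)  [2]
  a=23: (23, -6, 38), (23, 6, 38)  [2]
  a=24..28: none
  a=29: (29, -22, 34), (29, 22, 34)  [2]
  a=30..33: none
Total reduced forms: 1 + 1 + 1 + 1 + 2 + 2 + 2 + 2 + 2 + 2 = 16
h = 16

16


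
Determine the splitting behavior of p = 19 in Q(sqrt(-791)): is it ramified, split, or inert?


K = Q(sqrt(-791)). Since d mod 4 = 1, disc(K) = -791.
Check p | disc: -791 mod 19 = 7.
p does not divide disc. Compute Legendre symbol (d/p):
7^((19-1)/2) mod 19 = 1
(d/p) = 1, so p splits: (p) = P*P' with e=1, f=1, g=2.
Therefore p is split.

split


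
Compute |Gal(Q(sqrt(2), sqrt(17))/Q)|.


The 2 square roots of distinct primes are multiplicatively independent over Q,
so [K:Q] = 2^2 and Gal(K/Q) is isomorphic to (Z/2Z)^2.
|Gal| = 2^2 = 4

4


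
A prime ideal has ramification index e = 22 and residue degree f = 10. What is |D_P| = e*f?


|D_P| = e * f
= 22 * 10
= 220

220


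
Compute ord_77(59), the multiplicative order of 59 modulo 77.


We want ord_77(59), the smallest k >= 1 with 59^k = 1 mod 77.
n = 77 = 7 * 11, phi(77) = 60; the order divides phi(n).
Divisors of 60: 1, 2, 3, 4, 5, 6, 10, 12, 15, 20, 30, 60
Repeated squaring mod 77: 59^1 = 59, 59^2 = 16, 59^4 = 25, 59^8 = 9, 59^16 = 4, 59^32 = 16
Test divisors in increasing order:
  k=1: 59^1 = 59 mod 77
  k=2: 59^2 = 16 mod 77
  k=3: 59^3 = 16 * 59 = 20 mod 77
  k=4: 59^4 = 25 mod 77
  k=5: 59^5 = 25 * 59 = 12 mod 77
  k=6: 59^6 = 25 * 16 = 15 mod 77
  k=10: 59^10 = 9 * 16 = 67 mod 77
  k=12: 59^12 = 9 * 25 = 71 mod 77
  k=15: 59^15 = 9 * 25 * 16 * 59 = 34 mod 77
  k=20: 59^20 = 4 * 25 = 23 mod 77
  k=30: 59^30 = 4 * 9 * 25 * 16 = 1 mod 77  <- first divisor giving 1
Order = 30

30


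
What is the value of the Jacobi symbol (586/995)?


Compute (586/995) via quadratic reciprocity:
  pull out 2: (2/995) = -1  (since 995 mod 8 = 3)
  reciprocity: (293/995) -> +(995/293)
  reduce: (116/293)
  pull out 2: (2/293) = -1  (since 293 mod 8 = 5)
  pull out 2: (2/293) = -1  (since 293 mod 8 = 5)
  reciprocity: (29/293) -> +(293/29)
  reduce: (3/29)
  reciprocity: (3/29) -> +(29/3)
  reduce: (2/3)
  pull out 2: (2/3) = -1  (since 3 mod 8 = 3)
  (1/3) = 1
Product of signs = 1

1


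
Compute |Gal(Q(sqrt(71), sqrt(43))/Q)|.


The 2 square roots of distinct primes are multiplicatively independent over Q,
so [K:Q] = 2^2 and Gal(K/Q) is isomorphic to (Z/2Z)^2.
|Gal| = 2^2 = 4

4


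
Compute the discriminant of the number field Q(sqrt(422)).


For K = Q(sqrt(d)) with d squarefree: disc(K) = d if d = 1 mod 4, and disc(K) = 4d if d = 2 or 3 mod 4.
Here d = 422, and d mod 4 = 2.
d = 2 mod 4, not 1 (O_K = Z[sqrt(d)]), so disc(K) = 4d = 4 * (422) = 1688

1688


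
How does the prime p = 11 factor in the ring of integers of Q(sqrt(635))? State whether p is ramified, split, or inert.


K = Q(sqrt(635)). Since d mod 4 = 3, disc(K) = 2540.
Check p | disc: 2540 mod 11 = 10.
p does not divide disc. Compute Legendre symbol (d/p):
8^((11-1)/2) mod 11 = -1
(d/p) = -1, so p is inert: (p) stays prime with e=1, f=2, g=1.
Therefore p is inert.

inert


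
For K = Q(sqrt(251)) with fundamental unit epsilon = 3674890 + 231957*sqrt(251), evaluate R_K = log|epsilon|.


epsilon = 3674890 + 231957*sqrt(251)
= 7.3498e+06
R = ln(7.3498e+06)
= 15.8102

15.8102


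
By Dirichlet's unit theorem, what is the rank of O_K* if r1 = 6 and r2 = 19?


By Dirichlet's unit theorem:
rank = r1 + r2 - 1
= 6 + 19 - 1
= 24

24


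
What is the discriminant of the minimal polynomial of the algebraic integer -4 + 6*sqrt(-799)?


The element -4 + 6*sqrt(-799) has minimal polynomial:
x^2 + 8*x + 28780
Discriminant = (8)^2 - 4*(28780)
= 64 - 115120
= -115056

-115056


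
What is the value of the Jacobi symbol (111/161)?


Compute (111/161) via quadratic reciprocity:
  reciprocity: (111/161) -> +(161/111)
  reduce: (50/111)
  pull out 2: (2/111) = +1  (since 111 mod 8 = 7)
  reciprocity: (25/111) -> +(111/25)
  reduce: (11/25)
  reciprocity: (11/25) -> +(25/11)
  reduce: (3/11)
  reciprocity: (3/11) -> -(11/3)
  reduce: (2/3)
  pull out 2: (2/3) = -1  (since 3 mod 8 = 3)
  (1/3) = 1
Product of signs = 1

1


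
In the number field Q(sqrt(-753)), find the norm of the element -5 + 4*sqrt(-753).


N(a + b*sqrt(d)) = a^2 - d*b^2
= (-5)^2 - (-753)*(4)^2
= 25 + 12048
= 12073

12073


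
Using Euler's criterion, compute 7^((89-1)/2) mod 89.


p = 89 is prime and the exponent is (p-1)/2 = 44, so by Euler's criterion 7^44 = (7/89) = +1 or -1 mod 89.
Compute by square-and-multiply:
  44 = 32 + 8 + 4 (binary 101100)
  Repeated squaring mod 89: 7^1 = 7, 7^2 = 49, 7^4 = 87, 7^8 = 4, 7^16 = 16, 7^32 = 78
  7^44 = 7^32 * 7^8 * 7^4 = 78 * 4 * 87 mod 89
    78 * 4 = 312 = 45 mod 89
    45 * 87 = 3915 = 88 mod 89
  7^44 = 88 mod 89
Result 88 = p - 1 = -1 mod 89: 7 is a quadratic non-residue mod 89. As a residue in [0, p-1] the value is 88.
7^44 mod 89 = 88

88


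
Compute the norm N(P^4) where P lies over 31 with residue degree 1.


N(P^a) = p^(a*f)
= 31^(4*1)
= 31^4
= 923521

923521


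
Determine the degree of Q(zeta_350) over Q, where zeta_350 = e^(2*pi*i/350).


The degree equals Euler's totient phi(350).
350 = 2 * 5^2 * 7
phi(350) = 120

120


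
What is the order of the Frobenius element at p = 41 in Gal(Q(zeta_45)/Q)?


The Frobenius at p in Gal(Q(zeta_n)/Q) = (Z/nZ)* is the class of p, so its order is ord_45(41), the smallest k >= 1 with 41^k = 1 mod 45.
n = 45 = 3^2 * 5, phi(45) = 24; the order divides phi(n).
Divisors of 24: 1, 2, 3, 4, 6, 8, 12, 24
Repeated squaring mod 45: 41^1 = 41, 41^2 = 16, 41^4 = 31, 41^8 = 16, 41^16 = 31
Test divisors in increasing order:
  k=1: 41^1 = 41 mod 45
  k=2: 41^2 = 16 mod 45
  k=3: 41^3 = 16 * 41 = 26 mod 45
  k=4: 41^4 = 31 mod 45
  k=6: 41^6 = 31 * 16 = 1 mod 45  <- first divisor giving 1
Order = 6

6


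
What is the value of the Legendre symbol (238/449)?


p = 449 is prime, so compute (238/449) with the reciprocity algorithm (Jacobi-symbol steps: pull out 2s via (2/n), flip via reciprocity, reduce):
  pull out 2: (2/449) = +1  (since 449 mod 8 = 1)
  reciprocity: (119/449) -> +(449/119)
  reduce: (92/119)
  pull out 2: (2/119) = +1  (since 119 mod 8 = 7)
  pull out 2: (2/119) = +1  (since 119 mod 8 = 7)
  reciprocity: (23/119) -> -(119/23)
  reduce: (4/23)
  pull out 2: (2/23) = +1  (since 23 mod 8 = 7)
  pull out 2: (2/23) = +1  (since 23 mod 8 = 7)
  (1/23) = 1
Product of signs = -1
(238/449) = -1

-1


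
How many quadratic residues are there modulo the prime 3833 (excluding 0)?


For prime p, the number of non-zero quadratic residues is (p-1)/2.
= (3833-1)/2
= 1916

1916


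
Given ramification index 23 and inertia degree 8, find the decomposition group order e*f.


|D_P| = e * f
= 23 * 8
= 184

184


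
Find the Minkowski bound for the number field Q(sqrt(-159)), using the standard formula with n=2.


d = -159, d mod 4 = 1, so disc(K) = d = -159; |disc(K)| = 159
Imaginary quadratic field, so n = 2, s = r2 = 1, r1 = 0
M = (n!/n^n) * (4/pi)^s * sqrt(|disc(K)|) = (2!/2^2) * (4/pi)^1 * sqrt(159)
= 0.5 * 1.273240 * 12.609520
= 8.0275

8.0275


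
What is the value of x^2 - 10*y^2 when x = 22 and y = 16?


x^2 - d*y^2
= 22^2 - 10*16^2
= 484 - 2560
= -2076

-2076


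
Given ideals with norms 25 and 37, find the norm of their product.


N(IJ) = N(I) * N(J)
= 25 * 37
= 925

925


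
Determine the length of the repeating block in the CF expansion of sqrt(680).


Run the CF algorithm for sqrt(680).
a_0 = floor(sqrt(680)) = 26; set m_0=0, q_0=1.
Recurrence: m' = q*a - m,  q' = (d - m'^2)/q,  a' = floor((a_0 + m')/q').
  step 1: m=26, q=4, a=13
  step 2: m=26, q=1, a=52
a_2 = 2*a_0 = 52, so the period closes here.
sqrt(680) = [26; 13, 52]
Period length = 2

2


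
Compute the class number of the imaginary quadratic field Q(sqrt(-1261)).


K = Q(sqrt(-1261)). d mod 4 = 3, so D = disc(K) = 4d = -5044
h(K) equals the number of primitive reduced positive-definite forms (a, b, c) = a*x^2 + b*x*y + c*y^2 with b^2 - 4ac = D,
where reduced means |b| <= a <= c, with b >= 0 whenever |b| = a or a = c, and primitive means gcd(a, b, c) = 1.
Reduced forces 3a^2 <= |D| = 5044, so 1 <= a <= 41; b must have the parity of D, and c = (b^2 - D)/(4a) must be an integer >= a.
Enumerate a = 1..41, b in [-a, a]:
  a=1: (1, 0, 1261)  [1]
  a=2: (2, 2, 631)  [1]
  a=3..4: none
  a=5: (5, -4, 253), (5, 4, 253)  [2]
  a=6..9: none
  a=10: (10, -6, 127), (10, 6, 127)  [2]
  a=11: (11, -4, 115), (11, 4, 115)  [2]
  a=12: none
  a=13: (13, 0, 97)  [1]
  a=14..21: none
  a=22: (22, -18, 61), (22, 18, 61)  [2]
  a=23: (23, -4, 55), (23, 4, 55)  [2]
  a=24: none
  a=25: (25, -16, 53), (25, 16, 53)  [2]
  a=26: (26, 26, 55)  [1]
  a=27..30: none
  a=31: (31, -28, 47), (31, 28, 47)  [2]
  a=32..36: none
  a=37: (37, -32, 41), (37, 32, 41)  [2]
  a=38..41: none
Total reduced forms: 1 + 1 + 2 + 2 + 2 + 1 + 2 + 2 + 2 + 1 + 2 + 2 = 20
h = 20

20


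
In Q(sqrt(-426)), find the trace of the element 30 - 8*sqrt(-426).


Tr(a + b*sqrt(d)) = (a + b*sqrt(d)) + (a - b*sqrt(d)) = 2a
= 2 * (30)
= 60

60


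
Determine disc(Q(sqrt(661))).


For K = Q(sqrt(d)) with d squarefree: disc(K) = d if d = 1 mod 4, and disc(K) = 4d if d = 2 or 3 mod 4.
Here d = 661, and d mod 4 = 1.
d = 1 mod 4 (O_K = Z[(1+sqrt(d))/2]), so disc(K) = d = 661

661


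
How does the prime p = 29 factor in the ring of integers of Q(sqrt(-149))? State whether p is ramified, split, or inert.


K = Q(sqrt(-149)). Since d mod 4 = 3, disc(K) = -596.
Check p | disc: -596 mod 29 = 13.
p does not divide disc. Compute Legendre symbol (d/p):
25^((29-1)/2) mod 29 = 1
(d/p) = 1, so p splits: (p) = P*P' with e=1, f=1, g=2.
Therefore p is split.

split


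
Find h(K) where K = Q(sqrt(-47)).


K = Q(sqrt(-47)). d mod 4 = 1, so D = disc(K) = d = -47
h(K) equals the number of primitive reduced positive-definite forms (a, b, c) = a*x^2 + b*x*y + c*y^2 with b^2 - 4ac = D,
where reduced means |b| <= a <= c, with b >= 0 whenever |b| = a or a = c, and primitive means gcd(a, b, c) = 1.
Reduced forces 3a^2 <= |D| = 47, so 1 <= a <= 3; b must have the parity of D, and c = (b^2 - D)/(4a) must be an integer >= a.
Enumerate a = 1..3, b in [-a, a]:
  a=1: (1, 1, 12)  [1]
  a=2: (2, -1, 6), (2, 1, 6)  [2]
  a=3: (3, -1, 4), (3, 1, 4)  [2]
Total reduced forms: 1 + 2 + 2 = 5
h = 5

5


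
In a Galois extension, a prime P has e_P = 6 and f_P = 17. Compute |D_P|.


|D_P| = e * f
= 6 * 17
= 102

102


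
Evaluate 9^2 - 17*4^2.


x^2 - d*y^2
= 9^2 - 17*4^2
= 81 - 272
= -191

-191


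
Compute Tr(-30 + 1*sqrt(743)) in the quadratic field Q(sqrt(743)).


Tr(a + b*sqrt(d)) = (a + b*sqrt(d)) + (a - b*sqrt(d)) = 2a
= 2 * (-30)
= -60

-60


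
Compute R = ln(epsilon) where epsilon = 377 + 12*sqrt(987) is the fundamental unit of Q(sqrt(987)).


epsilon = 377 + 12*sqrt(987)
= 753.9987
R = ln(753.9987)
= 6.6254

6.6254


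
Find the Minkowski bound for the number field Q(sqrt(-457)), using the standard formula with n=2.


d = -457, d mod 4 = 3, so disc(K) = 4d = -1828; |disc(K)| = 1828
Imaginary quadratic field, so n = 2, s = r2 = 1, r1 = 0
M = (n!/n^n) * (4/pi)^s * sqrt(|disc(K)|) = (2!/2^2) * (4/pi)^1 * sqrt(1828)
= 0.5 * 1.273240 * 42.755117
= 27.2188

27.2188


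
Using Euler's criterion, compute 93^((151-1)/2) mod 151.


p = 151 is prime and the exponent is (p-1)/2 = 75, so by Euler's criterion 93^75 = (93/151) = +1 or -1 mod 151.
Compute by square-and-multiply:
  75 = 64 + 8 + 2 + 1 (binary 1001011)
  Repeated squaring mod 151: 93^1 = 93, 93^2 = 42, 93^4 = 103, 93^8 = 39, 93^16 = 11, 93^32 = 121, 93^64 = 145
  93^75 = 93^64 * 93^8 * 93^2 * 93^1 = 145 * 39 * 42 * 93 mod 151
    145 * 39 = 5655 = 68 mod 151
    68 * 42 = 2856 = 138 mod 151
    138 * 93 = 12834 = 150 mod 151
  93^75 = 150 mod 151
Result 150 = p - 1 = -1 mod 151: 93 is a quadratic non-residue mod 151. As a residue in [0, p-1] the value is 150.
93^75 mod 151 = 150

150


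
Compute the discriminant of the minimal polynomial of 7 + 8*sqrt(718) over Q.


The element 7 + 8*sqrt(718) has minimal polynomial:
x^2 - 14*x - 45903
Discriminant = (-14)^2 - 4*(-45903)
= 196 + 183612
= 183808

183808


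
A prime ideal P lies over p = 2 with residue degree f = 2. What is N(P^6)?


N(P^a) = p^(a*f)
= 2^(6*2)
= 2^12
= 4096

4096


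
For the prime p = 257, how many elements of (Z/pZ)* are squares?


For prime p, the number of non-zero quadratic residues is (p-1)/2.
= (257-1)/2
= 128

128


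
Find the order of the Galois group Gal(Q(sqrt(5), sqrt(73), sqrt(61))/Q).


The 3 square roots of distinct primes are multiplicatively independent over Q,
so [K:Q] = 2^3 and Gal(K/Q) is isomorphic to (Z/2Z)^3.
|Gal| = 2^3 = 8

8


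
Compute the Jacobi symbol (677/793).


Compute (677/793) via quadratic reciprocity:
  reciprocity: (677/793) -> +(793/677)
  reduce: (116/677)
  pull out 2: (2/677) = -1  (since 677 mod 8 = 5)
  pull out 2: (2/677) = -1  (since 677 mod 8 = 5)
  reciprocity: (29/677) -> +(677/29)
  reduce: (10/29)
  pull out 2: (2/29) = -1  (since 29 mod 8 = 5)
  reciprocity: (5/29) -> +(29/5)
  reduce: (4/5)
  pull out 2: (2/5) = -1  (since 5 mod 8 = 5)
  pull out 2: (2/5) = -1  (since 5 mod 8 = 5)
  (1/5) = 1
Product of signs = -1

-1


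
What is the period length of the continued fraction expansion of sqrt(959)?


Run the CF algorithm for sqrt(959).
a_0 = floor(sqrt(959)) = 30; set m_0=0, q_0=1.
Recurrence: m' = q*a - m,  q' = (d - m'^2)/q,  a' = floor((a_0 + m')/q').
  step 1: m=30, q=59, a=1
  step 2: m=29, q=2, a=29
  step 3: m=29, q=59, a=1
  step 4: m=30, q=1, a=60
a_4 = 2*a_0 = 60, so the period closes here.
sqrt(959) = [30; 1, 29, 1, 60]
Period length = 4

4


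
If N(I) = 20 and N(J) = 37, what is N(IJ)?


N(IJ) = N(I) * N(J)
= 20 * 37
= 740

740


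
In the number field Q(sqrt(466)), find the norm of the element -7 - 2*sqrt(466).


N(a + b*sqrt(d)) = a^2 - d*b^2
= (-7)^2 - (466)*(-2)^2
= 49 - 1864
= -1815

-1815


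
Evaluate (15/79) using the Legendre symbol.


p = 79 is prime, so compute (15/79) with the reciprocity algorithm (Jacobi-symbol steps: pull out 2s via (2/n), flip via reciprocity, reduce):
  reciprocity: (15/79) -> -(79/15)
  reduce: (4/15)
  pull out 2: (2/15) = +1  (since 15 mod 8 = 7)
  pull out 2: (2/15) = +1  (since 15 mod 8 = 7)
  (1/15) = 1
Product of signs = -1
(15/79) = -1

-1


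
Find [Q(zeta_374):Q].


The degree equals Euler's totient phi(374).
374 = 2 * 11 * 17
phi(374) = 160

160


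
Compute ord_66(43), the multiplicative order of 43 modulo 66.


We want ord_66(43), the smallest k >= 1 with 43^k = 1 mod 66.
n = 66 = 2 * 3 * 11, phi(66) = 20; the order divides phi(n).
Divisors of 20: 1, 2, 4, 5, 10, 20
Repeated squaring mod 66: 43^1 = 43, 43^2 = 1, 43^4 = 1, 43^8 = 1, 43^16 = 1
Test divisors in increasing order:
  k=1: 43^1 = 43 mod 66
  k=2: 43^2 = 1 mod 66  <- first divisor giving 1
Order = 2

2


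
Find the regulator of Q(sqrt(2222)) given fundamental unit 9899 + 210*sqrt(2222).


epsilon = 9899 + 210*sqrt(2222)
= 19797.9999
R = ln(19797.9999)
= 9.8933

9.8933


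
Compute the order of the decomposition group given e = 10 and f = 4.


|D_P| = e * f
= 10 * 4
= 40

40


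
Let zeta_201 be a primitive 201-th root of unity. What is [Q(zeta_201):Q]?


The degree equals Euler's totient phi(201).
201 = 3 * 67
phi(201) = 132

132


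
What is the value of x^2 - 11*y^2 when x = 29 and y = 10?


x^2 - d*y^2
= 29^2 - 11*10^2
= 841 - 1100
= -259

-259


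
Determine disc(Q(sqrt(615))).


For K = Q(sqrt(d)) with d squarefree: disc(K) = d if d = 1 mod 4, and disc(K) = 4d if d = 2 or 3 mod 4.
Here d = 615, and d mod 4 = 3.
d = 3 mod 4, not 1 (O_K = Z[sqrt(d)]), so disc(K) = 4d = 4 * (615) = 2460

2460


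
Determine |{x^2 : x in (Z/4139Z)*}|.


For prime p, the number of non-zero quadratic residues is (p-1)/2.
= (4139-1)/2
= 2069

2069


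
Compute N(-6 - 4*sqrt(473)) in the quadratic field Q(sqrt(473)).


N(a + b*sqrt(d)) = a^2 - d*b^2
= (-6)^2 - (473)*(-4)^2
= 36 - 7568
= -7532

-7532


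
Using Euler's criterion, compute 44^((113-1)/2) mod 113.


p = 113 is prime and the exponent is (p-1)/2 = 56, so by Euler's criterion 44^56 = (44/113) = +1 or -1 mod 113.
Compute by square-and-multiply:
  56 = 32 + 16 + 8 (binary 111000)
  Repeated squaring mod 113: 44^1 = 44, 44^2 = 15, 44^4 = 112, 44^8 = 1, 44^16 = 1, 44^32 = 1
  44^56 = 44^32 * 44^16 * 44^8 = 1 * 1 * 1 mod 113
    1 * 1 = 1 = 1 mod 113
    1 * 1 = 1 = 1 mod 113
  44^56 = 1 mod 113
Result 1: 44 is a quadratic residue mod 113.
44^56 mod 113 = 1

1


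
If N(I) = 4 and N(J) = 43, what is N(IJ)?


N(IJ) = N(I) * N(J)
= 4 * 43
= 172

172


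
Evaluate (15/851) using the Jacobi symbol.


Compute (15/851) via quadratic reciprocity:
  reciprocity: (15/851) -> -(851/15)
  reduce: (11/15)
  reciprocity: (11/15) -> -(15/11)
  reduce: (4/11)
  pull out 2: (2/11) = -1  (since 11 mod 8 = 3)
  pull out 2: (2/11) = -1  (since 11 mod 8 = 3)
  (1/11) = 1
Product of signs = 1

1


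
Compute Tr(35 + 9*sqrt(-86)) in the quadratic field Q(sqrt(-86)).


Tr(a + b*sqrt(d)) = (a + b*sqrt(d)) + (a - b*sqrt(d)) = 2a
= 2 * (35)
= 70

70


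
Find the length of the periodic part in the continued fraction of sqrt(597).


Run the CF algorithm for sqrt(597).
a_0 = floor(sqrt(597)) = 24; set m_0=0, q_0=1.
Recurrence: m' = q*a - m,  q' = (d - m'^2)/q,  a' = floor((a_0 + m')/q').
  step 1: m=24, q=21, a=2
  step 2: m=18, q=13, a=3
  step 3: m=21, q=12, a=3
  step 4: m=15, q=31, a=1
  step 5: m=16, q=11, a=3
  step 6: m=17, q=28, a=1
  step 7: m=11, q=17, a=2
  step 8: m=23, q=4, a=11
  step 9: m=21, q=39, a=1
  step 10: m=18, q=7, a=6
  step 11: m=24, q=3, a=16
  step 12: m=24, q=7, a=6
  step 13: m=18, q=39, a=1
  step 14: m=21, q=4, a=11
  step 15: m=23, q=17, a=2
  step 16: m=11, q=28, a=1
  step 17: m=17, q=11, a=3
  step 18: m=16, q=31, a=1
  step 19: m=15, q=12, a=3
  step 20: m=21, q=13, a=3
  step 21: m=18, q=21, a=2
  step 22: m=24, q=1, a=48
a_22 = 2*a_0 = 48, so the period closes here.
sqrt(597) = [24; 2, 3, 3, 1, 3, 1, 2, 11, 1, 6, 16, 6, 1, 11, 2, 1, 3, 1, 3, 3, 2, 48]
Period length = 22

22


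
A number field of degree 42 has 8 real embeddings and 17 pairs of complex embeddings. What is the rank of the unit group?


By Dirichlet's unit theorem:
rank = r1 + r2 - 1
= 8 + 17 - 1
= 24

24


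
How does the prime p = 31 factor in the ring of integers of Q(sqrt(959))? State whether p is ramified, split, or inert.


K = Q(sqrt(959)). Since d mod 4 = 3, disc(K) = 3836.
Check p | disc: 3836 mod 31 = 23.
p does not divide disc. Compute Legendre symbol (d/p):
29^((31-1)/2) mod 31 = -1
(d/p) = -1, so p is inert: (p) stays prime with e=1, f=2, g=1.
Therefore p is inert.

inert


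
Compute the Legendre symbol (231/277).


p = 277 is prime, so compute (231/277) with the reciprocity algorithm (Jacobi-symbol steps: pull out 2s via (2/n), flip via reciprocity, reduce):
  reciprocity: (231/277) -> +(277/231)
  reduce: (46/231)
  pull out 2: (2/231) = +1  (since 231 mod 8 = 7)
  reciprocity: (23/231) -> -(231/23)
  reduce: (1/23)
  (1/23) = 1
Product of signs = -1
(231/277) = -1

-1


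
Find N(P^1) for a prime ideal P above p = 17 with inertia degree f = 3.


N(P^a) = p^(a*f)
= 17^(1*3)
= 17^3
= 4913

4913


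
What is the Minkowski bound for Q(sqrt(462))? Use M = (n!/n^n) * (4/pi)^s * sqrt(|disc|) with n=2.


d = 462, d mod 4 = 2, so disc(K) = 4d = 1848; |disc(K)| = 1848
Real quadratic field, so n = 2, s = r2 = 0, r1 = 2
M = (n!/n^n) * (4/pi)^s * sqrt(|disc(K)|) = (2!/2^2) * (4/pi)^0 * sqrt(1848)
= 0.5 * 1.000000 * 42.988371
= 21.4942

21.4942


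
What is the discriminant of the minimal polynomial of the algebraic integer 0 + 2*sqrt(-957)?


The element 0 + 2*sqrt(-957) has minimal polynomial:
x^2 + 0*x + 3828
Discriminant = (0)^2 - 4*(3828)
= 0 - 15312
= -15312

-15312


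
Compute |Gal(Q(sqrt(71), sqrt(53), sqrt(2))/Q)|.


The 3 square roots of distinct primes are multiplicatively independent over Q,
so [K:Q] = 2^3 and Gal(K/Q) is isomorphic to (Z/2Z)^3.
|Gal| = 2^3 = 8

8


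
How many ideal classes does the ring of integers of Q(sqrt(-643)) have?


K = Q(sqrt(-643)). d mod 4 = 1, so D = disc(K) = d = -643
h(K) equals the number of primitive reduced positive-definite forms (a, b, c) = a*x^2 + b*x*y + c*y^2 with b^2 - 4ac = D,
where reduced means |b| <= a <= c, with b >= 0 whenever |b| = a or a = c, and primitive means gcd(a, b, c) = 1.
Reduced forces 3a^2 <= |D| = 643, so 1 <= a <= 14; b must have the parity of D, and c = (b^2 - D)/(4a) must be an integer >= a.
Enumerate a = 1..14, b in [-a, a]:
  a=1: (1, 1, 161)  [1]
  a=2..6: none
  a=7: (7, -1, 23), (7, 1, 23)  [2]
  a=8..14: none
Total reduced forms: 1 + 2 = 3
h = 3

3


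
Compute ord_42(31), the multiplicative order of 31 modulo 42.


We want ord_42(31), the smallest k >= 1 with 31^k = 1 mod 42.
n = 42 = 2 * 3 * 7, phi(42) = 12; the order divides phi(n).
Divisors of 12: 1, 2, 3, 4, 6, 12
Repeated squaring mod 42: 31^1 = 31, 31^2 = 37, 31^4 = 25, 31^8 = 37
Test divisors in increasing order:
  k=1: 31^1 = 31 mod 42
  k=2: 31^2 = 37 mod 42
  k=3: 31^3 = 37 * 31 = 13 mod 42
  k=4: 31^4 = 25 mod 42
  k=6: 31^6 = 25 * 37 = 1 mod 42  <- first divisor giving 1
Order = 6

6


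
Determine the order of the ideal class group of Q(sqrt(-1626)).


K = Q(sqrt(-1626)). d mod 4 = 2, so D = disc(K) = 4d = -6504
h(K) equals the number of primitive reduced positive-definite forms (a, b, c) = a*x^2 + b*x*y + c*y^2 with b^2 - 4ac = D,
where reduced means |b| <= a <= c, with b >= 0 whenever |b| = a or a = c, and primitive means gcd(a, b, c) = 1.
Reduced forces 3a^2 <= |D| = 6504, so 1 <= a <= 46; b must have the parity of D, and c = (b^2 - D)/(4a) must be an integer >= a.
Enumerate a = 1..46, b in [-a, a]:
  a=1: (1, 0, 1626)  [1]
  a=2: (2, 0, 813)  [1]
  a=3: (3, 0, 542)  [1]
  a=4: none
  a=5: (5, -4, 326), (5, 4, 326)  [2]
  a=6: (6, 0, 271)  [1]
  a=7..9: none
  a=10: (10, -4, 163), (10, 4, 163)  [2]
  a=11..12: none
  a=13: (13, -10, 127), (13, 10, 127)  [2]
  a=14: none
  a=15: (15, -6, 109), (15, 6, 109)  [2]
  a=16..24: none
  a=25: (25, -14, 67), (25, 14, 67)  [2]
  a=26: (26, -16, 65), (26, 16, 65)  [2]
  a=27..29: none
  a=30: (30, -24, 59), (30, 24, 59)  [2]
  a=31..38: none
  a=39: (39, -36, 50), (39, 36, 50)  [2]
  a=40..46: none
Total reduced forms: 1 + 1 + 1 + 2 + 1 + 2 + 2 + 2 + 2 + 2 + 2 + 2 = 20
h = 20

20


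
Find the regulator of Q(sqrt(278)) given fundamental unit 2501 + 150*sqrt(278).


epsilon = 2501 + 150*sqrt(278)
= 5001.9998
R = ln(5001.9998)
= 8.5176

8.5176


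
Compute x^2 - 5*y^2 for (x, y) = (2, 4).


x^2 - d*y^2
= 2^2 - 5*4^2
= 4 - 80
= -76

-76


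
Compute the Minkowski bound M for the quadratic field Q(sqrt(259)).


d = 259, d mod 4 = 3, so disc(K) = 4d = 1036; |disc(K)| = 1036
Real quadratic field, so n = 2, s = r2 = 0, r1 = 2
M = (n!/n^n) * (4/pi)^s * sqrt(|disc(K)|) = (2!/2^2) * (4/pi)^0 * sqrt(1036)
= 0.5 * 1.000000 * 32.186954
= 16.0935

16.0935


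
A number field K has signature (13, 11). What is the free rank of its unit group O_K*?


By Dirichlet's unit theorem:
rank = r1 + r2 - 1
= 13 + 11 - 1
= 23

23


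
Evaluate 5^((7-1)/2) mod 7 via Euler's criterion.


p = 7 is prime and the exponent is (p-1)/2 = 3, so by Euler's criterion 5^3 = (5/7) = +1 or -1 mod 7.
Compute by square-and-multiply:
  3 = 2 + 1 (binary 11)
  Repeated squaring mod 7: 5^1 = 5, 5^2 = 4
  5^3 = 5^2 * 5^1 = 4 * 5 mod 7
    4 * 5 = 20 = 6 mod 7
  5^3 = 6 mod 7
Result 6 = p - 1 = -1 mod 7: 5 is a quadratic non-residue mod 7. As a residue in [0, p-1] the value is 6.
5^3 mod 7 = 6

6


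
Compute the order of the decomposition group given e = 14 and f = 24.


|D_P| = e * f
= 14 * 24
= 336

336


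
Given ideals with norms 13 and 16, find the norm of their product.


N(IJ) = N(I) * N(J)
= 13 * 16
= 208

208


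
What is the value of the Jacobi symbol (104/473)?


Compute (104/473) via quadratic reciprocity:
  pull out 2: (2/473) = +1  (since 473 mod 8 = 1)
  pull out 2: (2/473) = +1  (since 473 mod 8 = 1)
  pull out 2: (2/473) = +1  (since 473 mod 8 = 1)
  reciprocity: (13/473) -> +(473/13)
  reduce: (5/13)
  reciprocity: (5/13) -> +(13/5)
  reduce: (3/5)
  reciprocity: (3/5) -> +(5/3)
  reduce: (2/3)
  pull out 2: (2/3) = -1  (since 3 mod 8 = 3)
  (1/3) = 1
Product of signs = -1

-1


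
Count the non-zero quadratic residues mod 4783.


For prime p, the number of non-zero quadratic residues is (p-1)/2.
= (4783-1)/2
= 2391

2391


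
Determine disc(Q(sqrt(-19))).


For K = Q(sqrt(d)) with d squarefree: disc(K) = d if d = 1 mod 4, and disc(K) = 4d if d = 2 or 3 mod 4.
Here d = -19, and d mod 4 = 1.
d = 1 mod 4 (O_K = Z[(1+sqrt(d))/2]), so disc(K) = d = -19

-19


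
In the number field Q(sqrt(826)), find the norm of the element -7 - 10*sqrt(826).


N(a + b*sqrt(d)) = a^2 - d*b^2
= (-7)^2 - (826)*(-10)^2
= 49 - 82600
= -82551

-82551


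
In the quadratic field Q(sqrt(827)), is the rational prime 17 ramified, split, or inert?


K = Q(sqrt(827)). Since d mod 4 = 3, disc(K) = 3308.
Check p | disc: 3308 mod 17 = 10.
p does not divide disc. Compute Legendre symbol (d/p):
11^((17-1)/2) mod 17 = -1
(d/p) = -1, so p is inert: (p) stays prime with e=1, f=2, g=1.
Therefore p is inert.

inert


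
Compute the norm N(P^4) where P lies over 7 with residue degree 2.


N(P^a) = p^(a*f)
= 7^(4*2)
= 7^8
= 5764801

5764801


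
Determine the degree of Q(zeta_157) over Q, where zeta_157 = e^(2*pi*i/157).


The degree equals Euler's totient phi(157).
157 = 157
phi(157) = 156

156


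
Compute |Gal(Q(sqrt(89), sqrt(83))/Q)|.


The 2 square roots of distinct primes are multiplicatively independent over Q,
so [K:Q] = 2^2 and Gal(K/Q) is isomorphic to (Z/2Z)^2.
|Gal| = 2^2 = 4

4


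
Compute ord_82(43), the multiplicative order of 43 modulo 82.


We want ord_82(43), the smallest k >= 1 with 43^k = 1 mod 82.
n = 82 = 2 * 41, phi(82) = 40; the order divides phi(n).
Divisors of 40: 1, 2, 4, 5, 8, 10, 20, 40
Repeated squaring mod 82: 43^1 = 43, 43^2 = 45, 43^4 = 57, 43^8 = 51, 43^16 = 59, 43^32 = 37
Test divisors in increasing order:
  k=1: 43^1 = 43 mod 82
  k=2: 43^2 = 45 mod 82
  k=4: 43^4 = 57 mod 82
  k=5: 43^5 = 57 * 43 = 73 mod 82
  k=8: 43^8 = 51 mod 82
  k=10: 43^10 = 51 * 45 = 81 mod 82
  k=20: 43^20 = 59 * 57 = 1 mod 82  <- first divisor giving 1
Order = 20

20


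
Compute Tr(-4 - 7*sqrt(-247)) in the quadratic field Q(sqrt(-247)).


Tr(a + b*sqrt(d)) = (a + b*sqrt(d)) + (a - b*sqrt(d)) = 2a
= 2 * (-4)
= -8

-8


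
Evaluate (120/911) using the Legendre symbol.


p = 911 is prime, so compute (120/911) with the reciprocity algorithm (Jacobi-symbol steps: pull out 2s via (2/n), flip via reciprocity, reduce):
  pull out 2: (2/911) = +1  (since 911 mod 8 = 7)
  pull out 2: (2/911) = +1  (since 911 mod 8 = 7)
  pull out 2: (2/911) = +1  (since 911 mod 8 = 7)
  reciprocity: (15/911) -> -(911/15)
  reduce: (11/15)
  reciprocity: (11/15) -> -(15/11)
  reduce: (4/11)
  pull out 2: (2/11) = -1  (since 11 mod 8 = 3)
  pull out 2: (2/11) = -1  (since 11 mod 8 = 3)
  (1/11) = 1
Product of signs = 1
(120/911) = 1

1


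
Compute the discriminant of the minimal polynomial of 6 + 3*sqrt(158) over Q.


The element 6 + 3*sqrt(158) has minimal polynomial:
x^2 - 12*x - 1386
Discriminant = (-12)^2 - 4*(-1386)
= 144 + 5544
= 5688

5688


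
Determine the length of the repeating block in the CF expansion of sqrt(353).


Run the CF algorithm for sqrt(353).
a_0 = floor(sqrt(353)) = 18; set m_0=0, q_0=1.
Recurrence: m' = q*a - m,  q' = (d - m'^2)/q,  a' = floor((a_0 + m')/q').
  step 1: m=18, q=29, a=1
  step 2: m=11, q=8, a=3
  step 3: m=13, q=23, a=1
  step 4: m=10, q=11, a=2
  step 5: m=12, q=19, a=1
  step 6: m=7, q=16, a=1
  step 7: m=9, q=17, a=1
  step 8: m=8, q=17, a=1
  step 9: m=9, q=16, a=1
  step 10: m=7, q=19, a=1
  step 11: m=12, q=11, a=2
  step 12: m=10, q=23, a=1
  step 13: m=13, q=8, a=3
  step 14: m=11, q=29, a=1
  step 15: m=18, q=1, a=36
a_15 = 2*a_0 = 36, so the period closes here.
sqrt(353) = [18; 1, 3, 1, 2, 1, 1, 1, 1, 1, 1, 2, 1, 3, 1, 36]
Period length = 15

15


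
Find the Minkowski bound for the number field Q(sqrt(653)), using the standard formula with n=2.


d = 653, d mod 4 = 1, so disc(K) = d = 653; |disc(K)| = 653
Real quadratic field, so n = 2, s = r2 = 0, r1 = 2
M = (n!/n^n) * (4/pi)^s * sqrt(|disc(K)|) = (2!/2^2) * (4/pi)^0 * sqrt(653)
= 0.5 * 1.000000 * 25.553865
= 12.7769

12.7769


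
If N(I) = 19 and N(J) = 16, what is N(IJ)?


N(IJ) = N(I) * N(J)
= 19 * 16
= 304

304


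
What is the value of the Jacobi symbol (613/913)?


Compute (613/913) via quadratic reciprocity:
  reciprocity: (613/913) -> +(913/613)
  reduce: (300/613)
  pull out 2: (2/613) = -1  (since 613 mod 8 = 5)
  pull out 2: (2/613) = -1  (since 613 mod 8 = 5)
  reciprocity: (75/613) -> +(613/75)
  reduce: (13/75)
  reciprocity: (13/75) -> +(75/13)
  reduce: (10/13)
  pull out 2: (2/13) = -1  (since 13 mod 8 = 5)
  reciprocity: (5/13) -> +(13/5)
  reduce: (3/5)
  reciprocity: (3/5) -> +(5/3)
  reduce: (2/3)
  pull out 2: (2/3) = -1  (since 3 mod 8 = 3)
  (1/3) = 1
Product of signs = 1

1
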